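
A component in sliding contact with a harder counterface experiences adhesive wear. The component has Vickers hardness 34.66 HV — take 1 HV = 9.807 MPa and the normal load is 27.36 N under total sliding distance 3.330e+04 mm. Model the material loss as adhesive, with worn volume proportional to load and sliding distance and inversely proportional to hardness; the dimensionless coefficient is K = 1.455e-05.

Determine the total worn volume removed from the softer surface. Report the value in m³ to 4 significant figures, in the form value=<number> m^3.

value=3.900e-11 m^3

Intermediates are printed rounded — every step keeps exact precision. Rounded just once, at 4 significant figures.
Convert: The distance L = 3.330e+04 mm = 33.30 m.
Convert: Hardness H = 34.66 HV × 9.807 MPa/HV = 339.9 MPa = 3.399e+08 Pa.
Restated in SI base units: W = 27.36 N, H = 3.399e+08 Pa, K = 1.455e-05.
By Archard's law, V = K·W·L/H = 1.455e-05 · 27.36 · 33.30 / 3.399e+08 = 3.900e-11 m³.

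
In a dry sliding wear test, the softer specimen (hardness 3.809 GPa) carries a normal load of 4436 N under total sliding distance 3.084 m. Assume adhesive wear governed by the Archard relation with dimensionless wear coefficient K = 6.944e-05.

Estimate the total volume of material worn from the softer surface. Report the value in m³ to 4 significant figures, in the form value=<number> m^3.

Intermediate values appear rounded; all arithmetic carries full float precision; a lone final rounding: four significant digits.
Hardness H = 3.809 GPa = 3.809e+09 Pa.
Restated in SI base units: W = 4436 N, H = 3.809e+09 Pa, K = 6.944e-05.
Apply Archard: V = K·W·L/H = 6.944e-05 · 4436 · 3.084 / 3.809e+09 = 2.494e-10 m³.

value=2.494e-10 m^3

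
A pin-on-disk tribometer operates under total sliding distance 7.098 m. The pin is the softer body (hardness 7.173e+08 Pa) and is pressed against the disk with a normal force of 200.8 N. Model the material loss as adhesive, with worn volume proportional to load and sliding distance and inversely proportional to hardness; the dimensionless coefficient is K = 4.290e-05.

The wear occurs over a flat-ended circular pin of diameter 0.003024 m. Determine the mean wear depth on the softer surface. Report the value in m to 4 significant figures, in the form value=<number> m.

Intermediates are displayed rounded. All working math keeps exact precision; one last rounding, at four significant digits.
Contact area A = π·d²/4 = π·(0.003024 m)²/4 = 7.182e-06 m².
In SI base units, W = 200.8 N, H = 7.173e+08 Pa, K = 4.290e-05.
Wear volume V = K·W·L/H = 4.290e-05 · 200.8 · 7.098 / 7.173e+08 = 8.524e-11 m³.
Mean wear depth h = V/A = 8.524e-11 / 7.182e-06 = 1.187e-05 m.

value=1.187e-05 m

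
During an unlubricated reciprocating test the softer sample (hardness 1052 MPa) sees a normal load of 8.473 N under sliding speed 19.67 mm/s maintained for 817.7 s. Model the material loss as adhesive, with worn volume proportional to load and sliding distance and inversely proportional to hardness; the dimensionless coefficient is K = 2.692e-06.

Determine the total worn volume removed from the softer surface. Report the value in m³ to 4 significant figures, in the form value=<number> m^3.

Intermediates appear rounded. Each operation holds full precision, and one last rounding, at four significant digits.
Convert: Sliding speed v = 19.67 mm/s = 0.01967 m/s. Distance covered L = v·t = 0.01967 m/s × 817.7 s = 16.08 m.
Convert: Hardness H = 1052 MPa = 1.052e+09 Pa.
Restated in SI base units: W = 8.473 N, H = 1.052e+09 Pa, K = 2.692e-06.
Wear volume V = K·W·L/H = 2.692e-06 · 8.473 · 16.08 / 1.052e+09 = 3.487e-13 m³.

value=3.487e-13 m^3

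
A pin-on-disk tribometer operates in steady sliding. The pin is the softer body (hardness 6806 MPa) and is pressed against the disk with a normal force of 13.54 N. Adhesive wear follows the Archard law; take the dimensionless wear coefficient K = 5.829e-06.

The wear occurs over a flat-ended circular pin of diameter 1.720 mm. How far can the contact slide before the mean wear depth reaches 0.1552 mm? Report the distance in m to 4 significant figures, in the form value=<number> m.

value=3.110e+04 m

The computation holds exact precision; intermediates appear rounded; a lone final rounding: four significant figures.
Convert: Hardness H = 6806 MPa = 6.806e+09 Pa.
Convert: Pin diameter d = 1.720 mm = 0.001720 m. Contact area A = π·d²/4 = π·(0.001720 m)²/4 = 2.324e-06 m².
Convert: Depth limit h_lim = 0.1552 mm = 1.552e-04 m.
Expressed in SI base units: W = 13.54 N, H = 6.806e+09 Pa, K = 5.829e-06.
Limit volume V_lim = h_lim·A = 1.552e-04 · 2.324e-06 = 3.606e-10 m³.
Inverting, life L = V_lim·H/(K·W) = 3.606e-10 · 6.806e+09 / (5.829e-06 · 13.54) = 3.110e+04 m.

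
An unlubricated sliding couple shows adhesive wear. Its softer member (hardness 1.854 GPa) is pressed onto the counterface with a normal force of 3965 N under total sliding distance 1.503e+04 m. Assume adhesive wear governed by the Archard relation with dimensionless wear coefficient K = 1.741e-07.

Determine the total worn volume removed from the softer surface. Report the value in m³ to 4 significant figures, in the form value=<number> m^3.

Intermediate values are displayed rounded. Every step holds full float precision; one final rounding, at four significant digits.
Hardness H = 1.854 GPa = 1.854e+09 Pa.
SI base units throughout: W = 3965 N, H = 1.854e+09 Pa, K = 1.741e-07.
Volume removed: V = K·W·L/H = 1.741e-07 · 3965 · 1.503e+04 / 1.854e+09 = 5.596e-09 m³.

value=5.596e-09 m^3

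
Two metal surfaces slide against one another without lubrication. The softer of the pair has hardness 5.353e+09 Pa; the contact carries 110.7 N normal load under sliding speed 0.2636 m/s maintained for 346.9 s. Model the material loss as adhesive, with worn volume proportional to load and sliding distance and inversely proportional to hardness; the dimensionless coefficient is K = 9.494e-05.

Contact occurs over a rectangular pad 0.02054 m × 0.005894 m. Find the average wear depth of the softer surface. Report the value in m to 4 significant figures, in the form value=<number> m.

value=1.483e-06 m

Intermediate values are printed rounded — the algebra maintains full float precision. Rounded just once: 4 significant figures.
Convert: Distance covered L = v·t = 0.2636 m/s × 346.9 s = 91.44 m.
Convert: Contact area A = 0.02054 m × 0.005894 m = 1.211e-04 m².
SI base units throughout: W = 110.7 N, H = 5.353e+09 Pa, K = 9.494e-05.
Volume removed: V = K·W·L/H = 9.494e-05 · 110.7 · 91.44 / 5.353e+09 = 1.795e-10 m³.
Depth of wear h = V/A = 1.795e-10 / 1.211e-04 = 1.483e-06 m.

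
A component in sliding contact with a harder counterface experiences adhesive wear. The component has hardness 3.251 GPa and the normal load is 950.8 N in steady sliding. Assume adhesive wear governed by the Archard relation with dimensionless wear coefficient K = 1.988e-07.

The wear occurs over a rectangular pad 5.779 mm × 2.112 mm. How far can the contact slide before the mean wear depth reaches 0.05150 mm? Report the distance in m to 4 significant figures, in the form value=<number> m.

value=1.081e+04 m

Intermediates are displayed rounded, and the computation maintains exact precision. Rounded just once to 4 significant figures.
Hardness H = 3.251 GPa = 3.251e+09 Pa.
Pad sides 5.779 mm × 2.112 mm = 0.005779 m × 0.002112 m. Contact area A = 0.005779 m × 0.002112 m = 1.221e-05 m².
Depth limit h_lim = 0.05150 mm = 5.150e-05 m.
Expressed in SI base units: W = 950.8 N, H = 3.251e+09 Pa, K = 1.988e-07.
Volume at the limit: V_lim = h_lim·A = 5.150e-05 · 1.221e-05 = 6.286e-10 m³.
Sliding life L = V_lim·H/(K·W) = 6.286e-10 · 3.251e+09 / (1.988e-07 · 950.8) = 1.081e+04 m.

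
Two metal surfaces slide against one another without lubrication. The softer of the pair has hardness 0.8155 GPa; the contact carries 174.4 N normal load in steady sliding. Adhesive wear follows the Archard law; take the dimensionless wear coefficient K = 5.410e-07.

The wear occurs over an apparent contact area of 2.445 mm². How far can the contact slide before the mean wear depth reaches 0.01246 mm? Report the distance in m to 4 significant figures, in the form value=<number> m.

Each operation keeps full float precision; intermediates are printed rounded — rounded just once, at 4 significant digits.
Hardness H = 0.8155 GPa = 8.155e+08 Pa.
Contact area A = 2.445 mm² = 2.445e-06 m².
Depth limit h_lim = 0.01246 mm = 1.246e-05 m.
In SI base units: W = 174.4 N, H = 8.155e+08 Pa, K = 5.410e-07.
At the depth limit, V_lim = h_lim·A = 1.246e-05 · 2.445e-06 = 3.046e-11 m³.
Life L = V_lim·H/(K·W) = 3.046e-11 · 8.155e+08 / (5.410e-07 · 174.4) = 263.3 m.

value=263.3 m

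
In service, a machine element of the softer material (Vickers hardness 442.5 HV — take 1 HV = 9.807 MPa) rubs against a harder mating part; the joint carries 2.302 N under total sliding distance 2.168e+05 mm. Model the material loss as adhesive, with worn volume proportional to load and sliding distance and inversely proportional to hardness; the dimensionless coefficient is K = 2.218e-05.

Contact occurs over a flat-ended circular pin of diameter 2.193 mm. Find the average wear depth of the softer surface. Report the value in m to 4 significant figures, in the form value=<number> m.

value=6.753e-07 m

Quoted intermediates are rounded; each operation runs at full precision; a single final rounding: four significant digits.
The distance L = 2.168e+05 mm = 216.8 m.
Hardness H = 442.5 HV × 9.807 MPa/HV = 4340 MPa = 4.340e+09 Pa.
Pin diameter d = 2.193 mm = 0.002193 m. Contact area A = π·d²/4 = π·(0.002193 m)²/4 = 3.777e-06 m².
Expressed in SI base units: W = 2.302 N, H = 4.340e+09 Pa, K = 2.218e-05.
Wear volume V = K·W·L/H = 2.218e-05 · 2.302 · 216.8 / 4.340e+09 = 2.551e-12 m³.
Mean wear depth h = V/A = 2.551e-12 / 3.777e-06 = 6.753e-07 m.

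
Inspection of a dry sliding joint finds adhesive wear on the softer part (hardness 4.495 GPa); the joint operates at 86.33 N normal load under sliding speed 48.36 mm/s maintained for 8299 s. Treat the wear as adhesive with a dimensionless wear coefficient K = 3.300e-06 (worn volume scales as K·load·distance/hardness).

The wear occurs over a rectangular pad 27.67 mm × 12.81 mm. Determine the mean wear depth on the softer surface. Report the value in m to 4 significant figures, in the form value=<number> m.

All working math maintains full float precision, and intermediate values are printed rounded. Rounded just once to 4 significant figures.
Sliding speed v = 48.36 mm/s = 0.04836 m/s. Distance covered L = v·t = 0.04836 m/s × 8299 s = 401.3 m.
Hardness H = 4.495 GPa = 4.495e+09 Pa.
Pad sides 27.67 mm × 12.81 mm = 0.02767 m × 0.01281 m. Contact area A = 0.02767 m × 0.01281 m = 3.545e-04 m².
Working in SI base units: W = 86.33 N, H = 4.495e+09 Pa, K = 3.300e-06.
Volume removed: V = K·W·L/H = 3.300e-06 · 86.33 · 401.3 / 4.495e+09 = 2.544e-11 m³.
Average depth h = V/A = 2.544e-11 / 3.545e-04 = 7.176e-08 m.

value=7.176e-08 m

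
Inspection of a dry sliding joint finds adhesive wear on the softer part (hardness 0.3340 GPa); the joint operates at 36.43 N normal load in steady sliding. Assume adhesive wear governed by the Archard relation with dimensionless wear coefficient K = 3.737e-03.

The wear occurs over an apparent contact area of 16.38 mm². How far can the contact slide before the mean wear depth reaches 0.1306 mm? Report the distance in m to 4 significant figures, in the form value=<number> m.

value=5.248 m

All working math keeps full float precision, and quoted intermediates are rounded; one final rounding to 4 significant figures.
Hardness H = 0.3340 GPa = 3.340e+08 Pa.
Contact area A = 16.38 mm² = 1.638e-05 m².
Depth limit h_lim = 0.1306 mm = 1.306e-04 m.
In SI base units: W = 36.43 N, H = 3.340e+08 Pa, K = 3.737e-03.
Volume at the limit: V_lim = h_lim·A = 1.306e-04 · 1.638e-05 = 2.139e-09 m³.
Inverting, life L = V_lim·H/(K·W) = 2.139e-09 · 3.340e+08 / (3.737e-03 · 36.43) = 5.248 m.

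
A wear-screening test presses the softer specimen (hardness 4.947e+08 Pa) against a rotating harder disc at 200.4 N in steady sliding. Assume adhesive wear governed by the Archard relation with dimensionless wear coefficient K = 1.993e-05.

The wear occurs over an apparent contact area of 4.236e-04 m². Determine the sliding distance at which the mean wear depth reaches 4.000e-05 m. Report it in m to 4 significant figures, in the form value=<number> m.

value=2099 m

All arithmetic runs at full precision; printed values are rounded — rounded once at the end: 4 significant digits.
Restated in SI base units: W = 200.4 N, H = 4.947e+08 Pa, K = 1.993e-05.
Limit volume V_lim = h_lim·A = 4.000e-05 · 4.236e-04 = 1.694e-08 m³.
Life L = V_lim·H/(K·W) = 1.694e-08 · 4.947e+08 / (1.993e-05 · 200.4) = 2099 m.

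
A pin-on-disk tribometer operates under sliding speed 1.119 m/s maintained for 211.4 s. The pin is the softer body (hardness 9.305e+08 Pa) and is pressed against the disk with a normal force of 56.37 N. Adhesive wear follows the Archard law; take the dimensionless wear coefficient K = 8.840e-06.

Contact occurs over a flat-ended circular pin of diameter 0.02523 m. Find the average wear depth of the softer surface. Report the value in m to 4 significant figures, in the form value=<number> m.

value=2.534e-07 m

Printed values are rounded, and all working math holds full float precision; a single final rounding: 4 significant figures.
Path length L = v·t = 1.119 m/s × 211.4 s = 236.6 m.
Contact area A = π·d²/4 = π·(0.02523 m)²/4 = 4.999e-04 m².
SI base units throughout: W = 56.37 N, H = 9.305e+08 Pa, K = 8.840e-06.
The Archard volume V = K·W·L/H = 8.840e-06 · 56.37 · 236.6 / 9.305e+08 = 1.267e-10 m³.
Depth of wear h = V/A = 1.267e-10 / 4.999e-04 = 2.534e-07 m.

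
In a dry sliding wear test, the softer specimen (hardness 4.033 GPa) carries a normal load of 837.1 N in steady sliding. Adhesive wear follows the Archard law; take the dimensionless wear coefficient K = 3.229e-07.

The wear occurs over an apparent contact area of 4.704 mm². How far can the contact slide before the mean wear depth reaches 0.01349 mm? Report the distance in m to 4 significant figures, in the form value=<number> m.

value=946.8 m

Every step maintains exact precision, and quoted intermediates are rounded — one last rounding, at four significant digits.
Hardness H = 4.033 GPa = 4.033e+09 Pa.
Contact area A = 4.704 mm² = 4.704e-06 m².
Depth limit h_lim = 0.01349 mm = 1.349e-05 m.
Restated in SI base units: W = 837.1 N, H = 4.033e+09 Pa, K = 3.229e-07.
Allowed volume V_lim = h_lim·A = 1.349e-05 · 4.704e-06 = 6.346e-11 m³.
Sliding life L = V_lim·H/(K·W) = 6.346e-11 · 4.033e+09 / (3.229e-07 · 837.1) = 946.8 m.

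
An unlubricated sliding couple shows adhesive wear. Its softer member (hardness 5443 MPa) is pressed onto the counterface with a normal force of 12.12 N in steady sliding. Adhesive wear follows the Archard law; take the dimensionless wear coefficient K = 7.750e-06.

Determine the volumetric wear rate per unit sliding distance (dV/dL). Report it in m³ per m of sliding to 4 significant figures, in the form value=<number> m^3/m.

The algebra maintains full float precision; displayed values are rounded — a lone final rounding to 4 significant digits.
Convert: Hardness H = 5443 MPa = 5.443e+09 Pa.
Expressed in SI base units: W = 12.12 N, H = 5.443e+09 Pa, K = 7.750e-06.
Volumetric rate dV/dL = K·W/H — distance-free: 7.750e-06 · 12.12 / 5.443e+09 = 1.726e-14 m³/m.

value=1.726e-14 m^3/m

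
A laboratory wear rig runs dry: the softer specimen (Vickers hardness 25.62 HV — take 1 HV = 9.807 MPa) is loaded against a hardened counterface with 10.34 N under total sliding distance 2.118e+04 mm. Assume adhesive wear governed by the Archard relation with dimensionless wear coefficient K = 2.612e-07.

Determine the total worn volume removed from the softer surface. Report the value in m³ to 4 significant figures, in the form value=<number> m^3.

value=2.277e-13 m^3

The computation holds full float precision; displayed values are rounded. Rounded just once, at 4 significant figures.
Path length L = 2.118e+04 mm = 21.18 m.
Hardness H = 25.62 HV × 9.807 MPa/HV = 251.3 MPa = 2.513e+08 Pa.
As SI base values: W = 10.34 N, H = 2.513e+08 Pa, K = 2.612e-07.
Archard relation: V = K·W·L/H = 2.612e-07 · 10.34 · 21.18 / 2.513e+08 = 2.277e-13 m³.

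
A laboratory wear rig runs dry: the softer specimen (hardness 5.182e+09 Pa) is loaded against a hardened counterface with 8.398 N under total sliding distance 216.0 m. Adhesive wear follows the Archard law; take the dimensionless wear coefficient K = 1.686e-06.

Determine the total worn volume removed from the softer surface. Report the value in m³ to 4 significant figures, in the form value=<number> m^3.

value=5.902e-13 m^3

Printed values are rounded, and the computation keeps full float precision. Rounded once at the end to 4 significant figures.
SI base units throughout: W = 8.398 N, H = 5.182e+09 Pa, K = 1.686e-06.
Volume removed: V = K·W·L/H = 1.686e-06 · 8.398 · 216.0 / 5.182e+09 = 5.902e-13 m³.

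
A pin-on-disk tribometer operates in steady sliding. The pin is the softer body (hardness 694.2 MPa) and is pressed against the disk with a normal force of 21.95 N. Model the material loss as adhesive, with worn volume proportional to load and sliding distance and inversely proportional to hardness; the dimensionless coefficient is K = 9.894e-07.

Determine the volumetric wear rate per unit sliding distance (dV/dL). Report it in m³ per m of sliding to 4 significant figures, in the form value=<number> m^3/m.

value=3.128e-14 m^3/m

The intermediates are printed rounded, and all working math carries exact precision — one last rounding to four significant figures.
Hardness H = 694.2 MPa = 6.942e+08 Pa.
As SI base values: W = 21.95 N, H = 6.942e+08 Pa, K = 9.894e-07.
Sliding wear rate dV/dL = K·W/H (no L dependence): 9.894e-07 · 21.95 / 6.942e+08 = 3.128e-14 m³/m.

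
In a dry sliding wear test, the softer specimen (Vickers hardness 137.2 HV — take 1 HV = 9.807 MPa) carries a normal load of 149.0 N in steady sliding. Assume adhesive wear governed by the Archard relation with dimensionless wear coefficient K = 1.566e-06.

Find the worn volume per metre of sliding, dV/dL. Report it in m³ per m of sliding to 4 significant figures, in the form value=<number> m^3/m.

The computation maintains exact precision, and intermediate values are shown rounded; a lone final rounding to 4 significant digits.
Hardness H = 137.2 HV × 9.807 MPa/HV = 1346 MPa = 1.346e+09 Pa.
Working in SI base units: W = 149.0 N, H = 1.346e+09 Pa, K = 1.566e-06.
Wear rate dV/dL = K·W/H: 1.566e-06 · 149.0 / 1.346e+09 = 1.734e-13 m³/m.

value=1.734e-13 m^3/m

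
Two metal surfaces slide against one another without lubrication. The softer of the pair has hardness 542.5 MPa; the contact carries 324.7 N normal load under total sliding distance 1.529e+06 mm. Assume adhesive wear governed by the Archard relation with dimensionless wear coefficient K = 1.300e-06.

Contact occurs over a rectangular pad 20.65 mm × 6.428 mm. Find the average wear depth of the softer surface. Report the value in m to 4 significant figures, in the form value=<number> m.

value=8.963e-06 m

The intermediates appear rounded, and all arithmetic holds full float precision; one final rounding to four significant figures.
Distance covered L = 1.529e+06 mm = 1529 m.
Hardness H = 542.5 MPa = 5.425e+08 Pa.
Pad sides 20.65 mm × 6.428 mm = 0.02065 m × 0.006428 m. Contact area A = 0.02065 m × 0.006428 m = 1.327e-04 m².
In SI base units, W = 324.7 N, H = 5.425e+08 Pa, K = 1.300e-06.
Apply Archard: V = K·W·L/H = 1.300e-06 · 324.7 · 1529 / 5.425e+08 = 1.190e-09 m³.
Mean depth h = V/A = 1.190e-09 / 1.327e-04 = 8.963e-06 m.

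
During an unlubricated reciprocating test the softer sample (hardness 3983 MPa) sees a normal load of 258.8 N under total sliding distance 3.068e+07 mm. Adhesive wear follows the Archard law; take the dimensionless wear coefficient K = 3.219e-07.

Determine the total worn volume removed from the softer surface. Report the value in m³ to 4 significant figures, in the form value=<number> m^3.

Intermediates appear rounded, and the computation holds full precision; rounded once at the end: four significant digits.
Total distance L = 3.068e+07 mm = 3.068e+04 m.
Hardness H = 3983 MPa = 3.983e+09 Pa.
In SI base units: W = 258.8 N, H = 3.983e+09 Pa, K = 3.219e-07.
The Archard volume V = K·W·L/H = 3.219e-07 · 258.8 · 3.068e+04 / 3.983e+09 = 6.417e-10 m³.

value=6.417e-10 m^3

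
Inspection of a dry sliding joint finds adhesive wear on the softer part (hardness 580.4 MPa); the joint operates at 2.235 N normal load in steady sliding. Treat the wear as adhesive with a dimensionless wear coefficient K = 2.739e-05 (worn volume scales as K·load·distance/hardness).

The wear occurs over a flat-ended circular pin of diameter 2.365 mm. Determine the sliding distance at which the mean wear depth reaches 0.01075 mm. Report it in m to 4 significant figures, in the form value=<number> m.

Intermediate values appear rounded; each operation keeps exact precision; rounded once at the end to four significant digits.
Convert: Hardness H = 580.4 MPa = 5.804e+08 Pa.
Convert: Pin diameter d = 2.365 mm = 0.002365 m. Contact area A = π·d²/4 = π·(0.002365 m)²/4 = 4.393e-06 m².
Convert: Depth limit h_lim = 0.01075 mm = 1.075e-05 m.
SI base units throughout: W = 2.235 N, H = 5.804e+08 Pa, K = 2.739e-05.
Wearable volume V_lim = h_lim·A = 1.075e-05 · 4.393e-06 = 4.722e-11 m³.
Inverting, life L = V_lim·H/(K·W) = 4.722e-11 · 5.804e+08 / (2.739e-05 · 2.235) = 447.7 m.

value=447.7 m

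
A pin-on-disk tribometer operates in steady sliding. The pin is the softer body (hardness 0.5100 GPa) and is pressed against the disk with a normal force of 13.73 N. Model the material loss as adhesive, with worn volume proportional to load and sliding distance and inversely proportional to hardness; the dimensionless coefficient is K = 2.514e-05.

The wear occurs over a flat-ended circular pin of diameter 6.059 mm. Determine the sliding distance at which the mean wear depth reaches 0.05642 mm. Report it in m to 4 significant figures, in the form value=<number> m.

Displayed values are rounded; all arithmetic keeps full float precision, and rounded just once, at four significant figures.
Hardness H = 0.5100 GPa = 5.100e+08 Pa.
Pin diameter d = 6.059 mm = 0.006059 m. Contact area A = π·d²/4 = π·(0.006059 m)²/4 = 2.883e-05 m².
Depth limit h_lim = 0.05642 mm = 5.642e-05 m.
In SI base units, W = 13.73 N, H = 5.100e+08 Pa, K = 2.514e-05.
Allowed volume V_lim = h_lim·A = 5.642e-05 · 2.883e-05 = 1.627e-09 m³.
So the life L = V_lim·H/(K·W) = 1.627e-09 · 5.100e+08 / (2.514e-05 · 13.73) = 2404 m.

value=2404 m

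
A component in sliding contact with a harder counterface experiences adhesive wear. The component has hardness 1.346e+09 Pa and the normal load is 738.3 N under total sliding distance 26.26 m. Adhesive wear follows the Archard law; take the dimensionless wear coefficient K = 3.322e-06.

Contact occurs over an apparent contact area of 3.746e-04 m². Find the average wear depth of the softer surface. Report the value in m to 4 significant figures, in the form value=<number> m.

Each operation runs at full precision — shown intermediates are rounded — one final rounding to four significant figures.
In SI base units: W = 738.3 N, H = 1.346e+09 Pa, K = 3.322e-06.
Archard volume V = K·W·L/H = 3.322e-06 · 738.3 · 26.26 / 1.346e+09 = 4.785e-11 m³.
Depth of wear h = V/A = 4.785e-11 / 3.746e-04 = 1.277e-07 m.

value=1.277e-07 m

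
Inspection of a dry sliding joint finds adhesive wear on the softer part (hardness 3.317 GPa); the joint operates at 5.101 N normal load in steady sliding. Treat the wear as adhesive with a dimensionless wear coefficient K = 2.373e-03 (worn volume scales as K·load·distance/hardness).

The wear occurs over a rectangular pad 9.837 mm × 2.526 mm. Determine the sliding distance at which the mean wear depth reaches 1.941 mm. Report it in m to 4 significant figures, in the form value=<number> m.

value=1.322e+04 m

All arithmetic carries exact precision, and intermediates are printed rounded; one final rounding, at 4 significant digits.
Convert: Hardness H = 3.317 GPa = 3.317e+09 Pa.
Convert: Pad sides 9.837 mm × 2.526 mm = 0.009837 m × 0.002526 m. Contact area A = 0.009837 m × 0.002526 m = 2.485e-05 m².
Convert: Depth limit h_lim = 1.941 mm = 0.001941 m.
Expressed in SI base units: W = 5.101 N, H = 3.317e+09 Pa, K = 2.373e-03.
Limit volume V_lim = h_lim·A = 0.001941 · 2.485e-05 = 4.823e-08 m³.
Sliding life L = V_lim·H/(K·W) = 4.823e-08 · 3.317e+09 / (2.373e-03 · 5.101) = 1.322e+04 m.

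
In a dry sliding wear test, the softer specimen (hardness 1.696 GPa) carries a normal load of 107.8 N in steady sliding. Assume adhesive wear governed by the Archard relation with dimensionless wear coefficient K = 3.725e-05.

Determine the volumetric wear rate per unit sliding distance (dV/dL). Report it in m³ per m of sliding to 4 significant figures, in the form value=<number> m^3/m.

Printed values are rounded, and every step holds full precision. Rounded once at the end: four significant digits.
Hardness H = 1.696 GPa = 1.696e+09 Pa.
In SI base units: W = 107.8 N, H = 1.696e+09 Pa, K = 3.725e-05.
Wear rate dV/dL = K·W/H (independent of L): 3.725e-05 · 107.8 / 1.696e+09 = 2.368e-12 m³/m.

value=2.368e-12 m^3/m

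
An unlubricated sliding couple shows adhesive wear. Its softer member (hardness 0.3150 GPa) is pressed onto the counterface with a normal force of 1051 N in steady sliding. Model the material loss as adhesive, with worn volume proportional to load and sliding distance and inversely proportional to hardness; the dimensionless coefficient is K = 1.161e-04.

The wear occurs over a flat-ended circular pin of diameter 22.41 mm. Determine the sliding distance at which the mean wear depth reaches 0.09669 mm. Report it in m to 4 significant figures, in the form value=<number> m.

Each operation runs at exact precision — intermediate values are shown rounded; one last rounding, at 4 significant digits.
Hardness H = 0.3150 GPa = 3.150e+08 Pa.
Pin diameter d = 22.41 mm = 0.02241 m. Contact area A = π·d²/4 = π·(0.02241 m)²/4 = 3.944e-04 m².
Depth limit h_lim = 0.09669 mm = 9.669e-05 m.
As SI base values: W = 1051 N, H = 3.150e+08 Pa, K = 1.161e-04.
Volume at the limit: V_lim = h_lim·A = 9.669e-05 · 3.944e-04 = 3.814e-08 m³.
So the life L = V_lim·H/(K·W) = 3.814e-08 · 3.150e+08 / (1.161e-04 · 1051) = 98.45 m.

value=98.45 m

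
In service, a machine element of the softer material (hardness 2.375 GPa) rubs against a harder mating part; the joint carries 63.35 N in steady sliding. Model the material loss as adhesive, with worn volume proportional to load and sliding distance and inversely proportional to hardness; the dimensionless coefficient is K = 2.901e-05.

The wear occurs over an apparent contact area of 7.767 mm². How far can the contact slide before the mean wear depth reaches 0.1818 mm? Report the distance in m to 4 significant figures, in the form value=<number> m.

value=1825 m

All arithmetic holds full precision, and displayed values are rounded. Rounded just once to four significant digits.
Convert: Hardness H = 2.375 GPa = 2.375e+09 Pa.
Convert: Contact area A = 7.767 mm² = 7.767e-06 m².
Convert: Depth limit h_lim = 0.1818 mm = 1.818e-04 m.
Restated in SI base units: W = 63.35 N, H = 2.375e+09 Pa, K = 2.901e-05.
Limit volume V_lim = h_lim·A = 1.818e-04 · 7.767e-06 = 1.412e-09 m³.
Inverting, life L = V_lim·H/(K·W) = 1.412e-09 · 2.375e+09 / (2.901e-05 · 63.35) = 1825 m.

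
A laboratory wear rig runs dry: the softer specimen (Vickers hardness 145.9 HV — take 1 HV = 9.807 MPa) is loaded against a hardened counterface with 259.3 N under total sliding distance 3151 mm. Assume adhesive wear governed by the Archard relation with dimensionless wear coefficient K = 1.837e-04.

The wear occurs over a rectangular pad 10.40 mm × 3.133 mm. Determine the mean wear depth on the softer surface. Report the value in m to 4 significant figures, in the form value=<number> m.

value=3.219e-06 m

The intermediates appear rounded. Every step runs at full float precision. Rounded once at the end: 4 significant figures.
Distance L = 3151 mm = 3.151 m.
Hardness H = 145.9 HV × 9.807 MPa/HV = 1431 MPa = 1.431e+09 Pa.
Pad sides 10.40 mm × 3.133 mm = 0.01040 m × 0.003133 m. Contact area A = 0.01040 m × 0.003133 m = 3.258e-05 m².
Collected in SI base units: W = 259.3 N, H = 1.431e+09 Pa, K = 1.837e-04.
Volume removed: V = K·W·L/H = 1.837e-04 · 259.3 · 3.151 / 1.431e+09 = 1.049e-10 m³.
Mean wear depth h = V/A = 1.049e-10 / 3.258e-05 = 3.219e-06 m.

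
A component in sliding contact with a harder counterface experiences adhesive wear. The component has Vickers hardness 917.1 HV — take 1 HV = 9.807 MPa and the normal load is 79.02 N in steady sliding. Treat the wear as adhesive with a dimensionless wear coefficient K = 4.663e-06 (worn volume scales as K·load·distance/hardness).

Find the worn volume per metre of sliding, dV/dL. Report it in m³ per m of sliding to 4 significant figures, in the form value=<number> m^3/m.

value=4.097e-14 m^3/m

The computation maintains full float precision; printed values are rounded, and one last rounding: 4 significant digits.
Convert: Hardness H = 917.1 HV × 9.807 MPa/HV = 8994 MPa = 8.994e+09 Pa.
SI base units throughout: W = 79.02 N, H = 8.994e+09 Pa, K = 4.663e-06.
The wear rate dV/dL = K·W/H, so: 4.663e-06 · 79.02 / 8.994e+09 = 4.097e-14 m³/m.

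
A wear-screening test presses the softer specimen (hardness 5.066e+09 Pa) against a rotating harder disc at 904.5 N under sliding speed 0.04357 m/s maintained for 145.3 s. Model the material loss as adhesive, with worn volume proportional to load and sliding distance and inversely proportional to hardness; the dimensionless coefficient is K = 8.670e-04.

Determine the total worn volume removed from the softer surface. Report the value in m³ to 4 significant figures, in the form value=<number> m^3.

value=9.800e-10 m^3

Displayed values are rounded, and all working math maintains full float precision; rounded just once, at four significant digits.
Convert: Total distance L = v·t = 0.04357 m/s × 145.3 s = 6.331 m.
In SI base units, W = 904.5 N, H = 5.066e+09 Pa, K = 8.670e-04.
Worn volume V = K·W·L/H = 8.670e-04 · 904.5 · 6.331 / 5.066e+09 = 9.800e-10 m³.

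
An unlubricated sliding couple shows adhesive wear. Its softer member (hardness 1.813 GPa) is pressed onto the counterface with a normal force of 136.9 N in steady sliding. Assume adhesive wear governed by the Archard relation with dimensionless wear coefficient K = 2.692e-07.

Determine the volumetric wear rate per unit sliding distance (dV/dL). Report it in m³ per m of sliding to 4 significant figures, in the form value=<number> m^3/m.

All working math carries exact precision; the intermediates are shown rounded, and one last rounding: four significant figures.
Convert: Hardness H = 1.813 GPa = 1.813e+09 Pa.
As SI base values: W = 136.9 N, H = 1.813e+09 Pa, K = 2.692e-07.
The wear rate dV/dL = K·W/H (independent of L): 2.692e-07 · 136.9 / 1.813e+09 = 2.033e-14 m³/m.

value=2.033e-14 m^3/m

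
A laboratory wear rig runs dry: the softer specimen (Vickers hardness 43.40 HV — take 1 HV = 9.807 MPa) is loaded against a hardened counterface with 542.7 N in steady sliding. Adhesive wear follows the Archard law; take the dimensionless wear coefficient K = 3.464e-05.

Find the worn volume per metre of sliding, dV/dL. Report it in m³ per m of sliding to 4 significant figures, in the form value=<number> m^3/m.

value=4.417e-11 m^3/m

All arithmetic carries exact precision. Intermediate values are printed rounded — a lone final rounding to four significant figures.
Hardness H = 43.40 HV × 9.807 MPa/HV = 425.6 MPa = 4.256e+08 Pa.
In SI base units, W = 542.7 N, H = 4.256e+08 Pa, K = 3.464e-05.
Volumetric rate dV/dL = K·W/H (no L dependence): 3.464e-05 · 542.7 / 4.256e+08 = 4.417e-11 m³/m.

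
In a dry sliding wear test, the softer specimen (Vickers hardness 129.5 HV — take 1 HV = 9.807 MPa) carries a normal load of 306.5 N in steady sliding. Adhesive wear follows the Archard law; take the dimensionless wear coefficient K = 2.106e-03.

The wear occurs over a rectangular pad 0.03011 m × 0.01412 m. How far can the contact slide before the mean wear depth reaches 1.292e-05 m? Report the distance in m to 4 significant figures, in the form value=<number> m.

value=10.81 m

The computation maintains full precision, and displayed values are rounded — rounded once at the end to four significant digits.
Convert: Hardness H = 129.5 HV × 9.807 MPa/HV = 1270 MPa = 1.270e+09 Pa.
Convert: Contact area A = 0.03011 m × 0.01412 m = 4.252e-04 m².
Working in SI base units: W = 306.5 N, H = 1.270e+09 Pa, K = 2.106e-03.
Volume at the limit: V_lim = h_lim·A = 1.292e-05 · 4.252e-04 = 5.493e-09 m³.
So the life L = V_lim·H/(K·W) = 5.493e-09 · 1.270e+09 / (2.106e-03 · 306.5) = 10.81 m.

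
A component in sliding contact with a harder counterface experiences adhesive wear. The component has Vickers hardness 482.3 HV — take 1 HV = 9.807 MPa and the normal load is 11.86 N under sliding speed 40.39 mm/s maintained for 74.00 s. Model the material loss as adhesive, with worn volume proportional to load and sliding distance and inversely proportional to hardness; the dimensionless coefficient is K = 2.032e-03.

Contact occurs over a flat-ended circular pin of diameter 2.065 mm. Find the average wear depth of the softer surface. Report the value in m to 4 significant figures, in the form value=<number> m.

value=4.547e-06 m

Each operation keeps full float precision. Intermediates are printed rounded. Rounded once at the end to 4 significant digits.
Convert: Sliding speed v = 40.39 mm/s = 0.04039 m/s. Distance covered L = v·t = 0.04039 m/s × 74.00 s = 2.989 m.
Convert: Hardness H = 482.3 HV × 9.807 MPa/HV = 4730 MPa = 4.730e+09 Pa.
Convert: Pin diameter d = 2.065 mm = 0.002065 m. Contact area A = π·d²/4 = π·(0.002065 m)²/4 = 3.349e-06 m².
Restated in SI base units: W = 11.86 N, H = 4.730e+09 Pa, K = 2.032e-03.
Archard relation: V = K·W·L/H = 2.032e-03 · 11.86 · 2.989 / 4.730e+09 = 1.523e-11 m³.
Mean depth h = V/A = 1.523e-11 / 3.349e-06 = 4.547e-06 m.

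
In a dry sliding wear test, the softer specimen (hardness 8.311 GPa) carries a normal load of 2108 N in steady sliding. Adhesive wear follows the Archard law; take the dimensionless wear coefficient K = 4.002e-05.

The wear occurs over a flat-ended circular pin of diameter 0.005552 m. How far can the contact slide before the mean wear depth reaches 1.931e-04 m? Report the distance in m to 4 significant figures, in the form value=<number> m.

All arithmetic runs at full precision — intermediates are shown rounded; rounded once at the end, at four significant figures.
Convert: Hardness H = 8.311 GPa = 8.311e+09 Pa.
Convert: Contact area A = π·d²/4 = π·(0.005552 m)²/4 = 2.421e-05 m².
As SI base values: W = 2108 N, H = 8.311e+09 Pa, K = 4.002e-05.
Limit volume V_lim = h_lim·A = 1.931e-04 · 2.421e-05 = 4.675e-09 m³.
Thus life L = V_lim·H/(K·W) = 4.675e-09 · 8.311e+09 / (4.002e-05 · 2108) = 460.5 m.

value=460.5 m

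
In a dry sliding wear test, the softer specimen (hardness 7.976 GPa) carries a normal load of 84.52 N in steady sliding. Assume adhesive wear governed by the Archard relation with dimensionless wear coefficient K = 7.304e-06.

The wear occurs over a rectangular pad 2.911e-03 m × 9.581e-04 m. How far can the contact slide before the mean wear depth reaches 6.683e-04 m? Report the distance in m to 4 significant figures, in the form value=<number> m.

All working math maintains full precision; intermediate values are displayed rounded. Rounded once at the end: four significant figures.
Hardness H = 7.976 GPa = 7.976e+09 Pa.
Contact area A = 2.911e-03 m × 9.581e-04 m = 2.789e-06 m².
Collected in SI base units: W = 84.52 N, H = 7.976e+09 Pa, K = 7.304e-06.
Allowed volume V_lim = h_lim·A = 6.683e-04 · 2.789e-06 = 1.864e-09 m³.
Thus life L = V_lim·H/(K·W) = 1.864e-09 · 7.976e+09 / (7.304e-06 · 84.52) = 2.408e+04 m.

value=2.408e+04 m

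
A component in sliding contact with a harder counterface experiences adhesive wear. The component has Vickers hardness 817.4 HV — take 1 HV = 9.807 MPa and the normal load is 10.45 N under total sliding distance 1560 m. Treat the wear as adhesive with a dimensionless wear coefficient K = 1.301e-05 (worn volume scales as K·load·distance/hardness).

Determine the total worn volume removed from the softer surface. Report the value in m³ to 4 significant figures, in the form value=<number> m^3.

value=2.646e-11 m^3

The computation holds full float precision. The intermediates appear rounded. Rounded just once, at four significant figures.
Convert: Hardness H = 817.4 HV × 9.807 MPa/HV = 8016 MPa = 8.016e+09 Pa.
In SI base units, W = 10.45 N, H = 8.016e+09 Pa, K = 1.301e-05.
Wear volume V = K·W·L/H = 1.301e-05 · 10.45 · 1560 / 8.016e+09 = 2.646e-11 m³.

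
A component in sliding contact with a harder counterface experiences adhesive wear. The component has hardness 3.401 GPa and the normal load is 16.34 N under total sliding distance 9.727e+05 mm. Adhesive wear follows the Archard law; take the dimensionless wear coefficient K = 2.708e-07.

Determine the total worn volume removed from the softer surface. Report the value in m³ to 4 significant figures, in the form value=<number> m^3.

All arithmetic holds exact precision. Intermediate values are shown rounded. Rounded once at the end, at four significant digits.
Convert: Distance L = 9.727e+05 mm = 972.7 m.
Convert: Hardness H = 3.401 GPa = 3.401e+09 Pa.
Restated in SI base units: W = 16.34 N, H = 3.401e+09 Pa, K = 2.708e-07.
Apply Archard: V = K·W·L/H = 2.708e-07 · 16.34 · 972.7 / 3.401e+09 = 1.266e-12 m³.

value=1.266e-12 m^3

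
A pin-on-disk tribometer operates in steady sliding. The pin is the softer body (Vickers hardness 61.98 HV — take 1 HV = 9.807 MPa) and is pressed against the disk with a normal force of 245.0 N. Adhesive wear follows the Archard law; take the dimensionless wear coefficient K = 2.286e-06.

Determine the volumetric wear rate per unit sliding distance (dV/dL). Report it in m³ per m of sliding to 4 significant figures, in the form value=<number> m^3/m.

Intermediates are shown rounded, and the algebra keeps exact precision, and a lone final rounding: four significant figures.
Hardness H = 61.98 HV × 9.807 MPa/HV = 607.8 MPa = 6.078e+08 Pa.
Collected in SI base units: W = 245.0 N, H = 6.078e+08 Pa, K = 2.286e-06.
Sliding wear rate dV/dL = K·W/H, so: 2.286e-06 · 245.0 / 6.078e+08 = 9.214e-13 m³/m.

value=9.214e-13 m^3/m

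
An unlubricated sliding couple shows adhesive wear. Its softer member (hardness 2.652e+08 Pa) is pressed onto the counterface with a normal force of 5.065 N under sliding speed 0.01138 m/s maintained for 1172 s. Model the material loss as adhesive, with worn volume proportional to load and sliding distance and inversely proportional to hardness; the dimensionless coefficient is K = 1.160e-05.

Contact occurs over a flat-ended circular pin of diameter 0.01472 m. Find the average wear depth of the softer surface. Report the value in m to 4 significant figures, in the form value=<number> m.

value=1.736e-08 m

Intermediate values are shown rounded. The computation holds full precision — one final rounding: four significant digits.
Distance covered L = v·t = 0.01138 m/s × 1172 s = 13.34 m.
Contact area A = π·d²/4 = π·(0.01472 m)²/4 = 1.702e-04 m².
As SI base values: W = 5.065 N, H = 2.652e+08 Pa, K = 1.160e-05.
Archard relation: V = K·W·L/H = 1.160e-05 · 5.065 · 13.34 / 2.652e+08 = 2.955e-12 m³.
Mean wear depth h = V/A = 2.955e-12 / 1.702e-04 = 1.736e-08 m.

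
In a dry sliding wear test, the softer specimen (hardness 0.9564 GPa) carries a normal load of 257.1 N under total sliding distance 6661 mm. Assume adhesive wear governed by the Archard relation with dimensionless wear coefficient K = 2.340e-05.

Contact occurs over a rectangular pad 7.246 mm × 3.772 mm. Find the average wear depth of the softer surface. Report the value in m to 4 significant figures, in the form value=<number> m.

The intermediates are printed rounded, and all working math runs at exact precision — one final rounding to 4 significant digits.
Distance covered L = 6661 mm = 6.661 m.
Hardness H = 0.9564 GPa = 9.564e+08 Pa.
Pad sides 7.246 mm × 3.772 mm = 0.007246 m × 0.003772 m. Contact area A = 0.007246 m × 0.003772 m = 2.733e-05 m².
Working in SI base units: W = 257.1 N, H = 9.564e+08 Pa, K = 2.340e-05.
Archard volume V = K·W·L/H = 2.340e-05 · 257.1 · 6.661 / 9.564e+08 = 4.190e-11 m³.
Mean depth h = V/A = 4.190e-11 / 2.733e-05 = 1.533e-06 m.

value=1.533e-06 m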